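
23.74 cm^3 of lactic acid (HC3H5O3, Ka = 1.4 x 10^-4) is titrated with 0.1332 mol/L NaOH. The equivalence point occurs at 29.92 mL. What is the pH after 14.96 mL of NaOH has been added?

3.85

14.96 mL is exactly half the equivalence volume (29.92/2), i.e. the half-equivalence point.
There, n(HA) = n(A^-), so pH = pKa = -log(1.4 x 10^-4) = 3.85.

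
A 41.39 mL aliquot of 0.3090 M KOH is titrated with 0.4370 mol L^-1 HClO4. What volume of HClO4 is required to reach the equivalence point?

n(KOH) = 0.3090 mol/L x 0.04139 L = 0.01279 mol.
At equivalence n(HClO4) = n(KOH) = 0.01279 mol.
V(HClO4) = 0.01279 / 0.4370 = 0.02927 L = 29.3 mL.

29.3 mL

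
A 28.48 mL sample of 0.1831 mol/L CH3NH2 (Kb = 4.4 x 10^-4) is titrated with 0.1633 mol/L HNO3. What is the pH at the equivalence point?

n(CH3NH2) = 0.1831 x 0.02848 = 0.005215 mol; V(HNO3) at equivalence = 0.005215/0.1633 = 0.03193 L.
At equivalence the base is fully converted to CH3NH3+; total volume = 0.06041 L, so [CH3NH3+] = 0.005215/0.06041 = 0.08632 M.
Ka(CH3NH3+) = Kw/Kb = 1.0e-14 / 4.4 x 10^-4 = 2.27e-11.
[H^+] = sqrt(Ka x [CH3NH3+]) = sqrt(2.27e-11 x 0.08632) = 1.40e-6 M.
pH = -log(1.40e-6) = 5.85.

5.85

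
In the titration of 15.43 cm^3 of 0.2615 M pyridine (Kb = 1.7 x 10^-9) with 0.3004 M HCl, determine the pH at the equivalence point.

n(C5H5N) = 0.2615 x 0.01543 = 0.004035 mol; V(HCl) at equivalence = 0.004035/0.3004 = 0.01343 L.
At equivalence the base is fully converted to C5H5NH+; total volume = 0.02886 L, so [C5H5NH+] = 0.004035/0.02886 = 0.1398 M.
Ka(C5H5NH+) = Kw/Kb = 1.0e-14 / 1.7 x 10^-9 = 5.88e-6.
[H^+] = sqrt(Ka x [C5H5NH+]) = sqrt(5.88e-6 x 0.1398) = 0.000907 M.
pH = -log(0.000907) = 3.04.

3.04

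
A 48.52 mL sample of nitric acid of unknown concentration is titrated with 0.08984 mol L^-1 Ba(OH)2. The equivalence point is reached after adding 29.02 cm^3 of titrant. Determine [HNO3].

0.107 M

n(Ba(OH)2) delivered = 0.08984 x 0.02902 = 0.002607 mol.
The reaction is 2 HNO3 + 1 Ba(OH)2, so n(HNO3) = 0.002607 x 2/1 = 0.005214 mol.
[HNO3] = 0.005214 mol / 0.04852 L = 0.107 M.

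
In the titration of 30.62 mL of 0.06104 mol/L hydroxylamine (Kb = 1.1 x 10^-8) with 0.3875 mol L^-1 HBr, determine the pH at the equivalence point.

n(NH2OH) = 0.06104 x 0.03062 = 0.001869 mol; V(HBr) at equivalence = 0.001869/0.3875 = 0.004823 L.
At equivalence the base is fully converted to NH3OH+; total volume = 0.03544 L, so [NH3OH+] = 0.001869/0.03544 = 0.05273 M.
Ka(NH3OH+) = Kw/Kb = 1.0e-14 / 1.1 x 10^-8 = 9.09e-7.
[H^+] = sqrt(Ka x [NH3OH+]) = sqrt(9.09e-7 x 0.05273) = 0.000219 M.
pH = -log(0.000219) = 3.66.

3.66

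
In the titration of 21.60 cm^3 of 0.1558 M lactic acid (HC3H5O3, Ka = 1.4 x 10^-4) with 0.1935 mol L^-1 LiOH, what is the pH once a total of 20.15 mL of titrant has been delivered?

n(acid) = 0.1558 x 0.02160 = 0.003365 mol; n(LiOH) added = 0.1935 x 0.02015 = 0.003899 mol.
Base is in excess by 0.003899 - 0.003365 = 0.0005337 mol in a total volume of 0.04175 L.
[OH^-] = 0.0005337/0.04175 = 0.01278 M, so pOH = 1.89 and pH = 14.00 - 1.89 = 12.11.

12.11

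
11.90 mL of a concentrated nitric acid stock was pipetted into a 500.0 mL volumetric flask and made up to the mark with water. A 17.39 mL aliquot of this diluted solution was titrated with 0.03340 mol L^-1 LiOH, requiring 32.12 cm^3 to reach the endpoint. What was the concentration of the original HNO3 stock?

2.59 M

n(LiOH) = 0.03340 x 0.03212 = 0.001073 mol.
n(HNO3) in the aliquot = 0.001073 mol.
[diluted HNO3] = 0.001073 / 0.01739 = 0.06169 M.
Dilution factor = 500.0/11.90 = 42.02, so [stock] = 0.06169 x 42.02 = 2.59 M.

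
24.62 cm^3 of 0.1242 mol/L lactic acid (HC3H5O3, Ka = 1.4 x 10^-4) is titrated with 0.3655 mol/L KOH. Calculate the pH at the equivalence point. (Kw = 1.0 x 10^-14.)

8.41

n(HC3H5O3) = 0.1242 x 0.02462 = 0.003058 mol; V(KOH) at equivalence = 0.003058/0.3655 = 0.008366 L.
At equivalence all the acid is converted to C3H5O3-; total volume = 0.02462 + 0.008366 = 0.03299 L, so [C3H5O3-] = 0.003058/0.03299 = 0.09270 M.
Kb = Kw/Ka = 1.0e-14 / 1.4 x 10^-4 = 7.14e-11.
[OH^-] = sqrt(Kb x [C3H5O3-]) = sqrt(7.14e-11 x 0.09270) = 2.57e-6 M.
pOH = 5.59, so pH = 14.00 - 5.59 = 8.41.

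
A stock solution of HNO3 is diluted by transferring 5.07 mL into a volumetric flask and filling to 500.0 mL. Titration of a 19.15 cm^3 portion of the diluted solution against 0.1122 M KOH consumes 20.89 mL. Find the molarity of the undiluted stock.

n(KOH) = 0.1122 x 0.02089 = 0.002344 mol.
n(HNO3) in the aliquot = 0.002344 mol.
[diluted HNO3] = 0.002344 / 0.01915 = 0.1224 M.
Dilution factor = 500.0/5.070 = 98.62, so [stock] = 0.1224 x 98.62 = 12.1 M.

12.1 M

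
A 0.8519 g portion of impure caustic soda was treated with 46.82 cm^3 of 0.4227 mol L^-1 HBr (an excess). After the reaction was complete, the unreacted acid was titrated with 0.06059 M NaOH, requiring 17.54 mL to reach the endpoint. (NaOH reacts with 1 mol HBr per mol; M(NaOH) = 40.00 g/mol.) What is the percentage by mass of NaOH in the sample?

87.9%

Total n(HBr) added = 0.4227 x 0.04682 = 0.01979 mol.
n(NaOH) used = 0.06059 x 0.01754 = 0.001063 mol, which equals the excess n(HBr).
So n(HBr) consumed by the sample = 0.01979 - 0.001063 = 0.01873 mol.
n(NaOH) = 0.01873 / 1 = 0.01873 mol.
mass NaOH = 0.01873 x 40.00 = 0.7491 g, so %NaOH = 0.7491/0.8519 x 100 = 87.9%.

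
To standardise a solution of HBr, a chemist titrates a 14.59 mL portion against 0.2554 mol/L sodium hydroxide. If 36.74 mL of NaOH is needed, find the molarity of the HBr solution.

0.643 M

n(NaOH) delivered = 0.2554 x 0.03674 = 0.009383 mol.
For a 1:1 reaction, n(HBr) = 0.009383 mol.
[HBr] = 0.009383 mol / 0.01459 L = 0.643 M.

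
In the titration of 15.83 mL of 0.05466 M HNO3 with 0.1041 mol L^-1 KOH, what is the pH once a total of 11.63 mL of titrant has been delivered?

12.10

n(acid) = 0.05466 x 0.01583 = 0.0008653 mol; n(KOH) added = 0.1041 x 0.01163 = 0.001211 mol.
Base is in excess by 0.001211 - 0.0008653 = 0.0003454 mol in a total volume of 0.02746 L.
[OH^-] = 0.0003454/0.02746 = 0.01258 M, so pOH = 1.90 and pH = 14.00 - 1.90 = 12.10.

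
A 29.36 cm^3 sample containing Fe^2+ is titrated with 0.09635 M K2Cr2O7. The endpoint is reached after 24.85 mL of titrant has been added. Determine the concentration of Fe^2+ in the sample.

n(K2Cr2O7) = 0.09635 x 0.02485 = 0.002394 mol.
From the balanced equation, 1 mol K2Cr2O7 reacts with 6 mol Fe^2+, so n(Fe^2+) = 0.002394 x 6/1 = 0.01437 mol.
[Fe^2+] = 0.01437 / 0.02936 L = 0.489 M.

0.489 M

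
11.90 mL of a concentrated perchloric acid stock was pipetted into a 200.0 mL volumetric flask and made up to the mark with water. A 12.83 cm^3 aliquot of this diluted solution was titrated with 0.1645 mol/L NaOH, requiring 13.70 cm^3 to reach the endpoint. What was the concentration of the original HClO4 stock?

2.95 M

n(NaOH) = 0.1645 x 0.01370 = 0.002254 mol.
n(HClO4) in the aliquot = 0.002254 mol.
[diluted HClO4] = 0.002254 / 0.01283 = 0.1757 M.
Dilution factor = 200.0/11.90 = 16.81, so [stock] = 0.1757 x 16.81 = 2.95 M.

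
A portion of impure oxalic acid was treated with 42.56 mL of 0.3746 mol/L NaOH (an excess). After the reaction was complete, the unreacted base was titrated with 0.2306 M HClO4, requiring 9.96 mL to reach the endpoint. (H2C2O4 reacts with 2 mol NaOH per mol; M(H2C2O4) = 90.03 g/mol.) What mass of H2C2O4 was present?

0.614 g

Total n(NaOH) added = 0.3746 x 0.04256 = 0.01594 mol.
n(HClO4) used = 0.2306 x 0.009960 = 0.002297 mol, which equals the excess n(NaOH).
So n(NaOH) consumed by the sample = 0.01594 - 0.002297 = 0.01365 mol.
n(H2C2O4) = 0.01365 / 2 = 0.006823 mol.
mass = 0.006823 mol x 90.03 g/mol = 0.614 g.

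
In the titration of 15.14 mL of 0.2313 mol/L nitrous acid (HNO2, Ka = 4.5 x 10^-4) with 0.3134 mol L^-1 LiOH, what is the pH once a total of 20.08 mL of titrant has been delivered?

12.90

n(acid) = 0.2313 x 0.01514 = 0.003502 mol; n(LiOH) added = 0.3134 x 0.02008 = 0.006293 mol.
Base is in excess by 0.006293 - 0.003502 = 0.002791 mol in a total volume of 0.03522 L.
[OH^-] = 0.002791/0.03522 = 0.07925 M, so pOH = 1.10 and pH = 14.00 - 1.10 = 12.90.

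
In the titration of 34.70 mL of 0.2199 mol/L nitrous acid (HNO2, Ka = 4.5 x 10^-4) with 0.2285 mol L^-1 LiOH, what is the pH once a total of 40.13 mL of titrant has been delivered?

12.31

n(acid) = 0.2199 x 0.03470 = 0.007631 mol; n(LiOH) added = 0.2285 x 0.04013 = 0.009170 mol.
Base is in excess by 0.009170 - 0.007631 = 0.001539 mol in a total volume of 0.07483 L.
[OH^-] = 0.001539/0.07483 = 0.02057 M, so pOH = 1.69 and pH = 14.00 - 1.69 = 12.31.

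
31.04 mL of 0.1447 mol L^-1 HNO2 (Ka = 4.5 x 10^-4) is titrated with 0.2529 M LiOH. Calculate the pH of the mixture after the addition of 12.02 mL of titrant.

Initial n(HNO2) = 0.1447 x 0.03104 = 0.004491 mol.
n(LiOH) added = 0.2529 x 0.01202 = 0.003040 mol, converting that many moles of HNO2 to NO2-.
Remaining n(HNO2) = 0.001452 mol; n(NO2-) = 0.003040 mol.
By Henderson-Hasselbalch, pH = pKa + log([A^-]/[HA]) = 3.35 + log(0.003040/0.001452) = 3.35 + (+0.32) = 3.67.

3.67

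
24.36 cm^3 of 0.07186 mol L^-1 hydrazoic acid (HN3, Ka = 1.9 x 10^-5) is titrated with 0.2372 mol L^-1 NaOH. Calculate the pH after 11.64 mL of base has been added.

12.45

n(acid) = 0.07186 x 0.02436 = 0.001751 mol; n(NaOH) added = 0.2372 x 0.01164 = 0.002761 mol.
Base is in excess by 0.002761 - 0.001751 = 0.001010 mol in a total volume of 0.03600 L.
[OH^-] = 0.001010/0.03600 = 0.02807 M, so pOH = 1.55 and pH = 14.00 - 1.55 = 12.45.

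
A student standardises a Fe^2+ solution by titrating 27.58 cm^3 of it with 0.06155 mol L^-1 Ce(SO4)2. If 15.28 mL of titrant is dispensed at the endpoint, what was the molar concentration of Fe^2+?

n(Ce(SO4)2) = 0.06155 x 0.01528 = 0.0009405 mol.
From the balanced equation, 1 mol Ce(SO4)2 reacts with 1 mol Fe^2+, so n(Fe^2+) = 0.0009405 x 1/1 = 0.0009405 mol.
[Fe^2+] = 0.0009405 / 0.02758 L = 0.0341 M.

0.0341 M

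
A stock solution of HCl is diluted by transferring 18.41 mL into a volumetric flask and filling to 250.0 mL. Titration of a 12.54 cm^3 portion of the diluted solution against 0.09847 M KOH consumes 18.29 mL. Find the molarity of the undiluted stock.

1.95 M

n(KOH) = 0.09847 x 0.01829 = 0.001801 mol.
n(HCl) in the aliquot = 0.001801 mol.
[diluted HCl] = 0.001801 / 0.01254 = 0.1436 M.
Dilution factor = 250.0/18.41 = 13.58, so [stock] = 0.1436 x 13.58 = 1.95 M.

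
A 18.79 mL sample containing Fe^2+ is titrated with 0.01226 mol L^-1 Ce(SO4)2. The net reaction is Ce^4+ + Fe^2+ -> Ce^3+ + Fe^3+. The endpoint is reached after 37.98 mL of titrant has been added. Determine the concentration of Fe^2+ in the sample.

0.0248 M

n(Ce(SO4)2) = 0.01226 x 0.03798 = 0.0004656 mol.
From the balanced equation, 1 mol Ce(SO4)2 reacts with 1 mol Fe^2+, so n(Fe^2+) = 0.0004656 x 1/1 = 0.0004656 mol.
[Fe^2+] = 0.0004656 / 0.01879 L = 0.0248 M.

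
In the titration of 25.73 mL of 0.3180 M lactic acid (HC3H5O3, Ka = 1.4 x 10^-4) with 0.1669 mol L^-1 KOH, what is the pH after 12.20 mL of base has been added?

3.37

Initial n(HC3H5O3) = 0.3180 x 0.02573 = 0.008182 mol.
n(KOH) added = 0.1669 x 0.01220 = 0.002036 mol, converting that many moles of HC3H5O3 to C3H5O3-.
Remaining n(HC3H5O3) = 0.006146 mol; n(C3H5O3-) = 0.002036 mol.
By Henderson-Hasselbalch, pH = pKa + log([A^-]/[HA]) = 3.85 + log(0.002036/0.006146) = 3.85 + (-0.48) = 3.37.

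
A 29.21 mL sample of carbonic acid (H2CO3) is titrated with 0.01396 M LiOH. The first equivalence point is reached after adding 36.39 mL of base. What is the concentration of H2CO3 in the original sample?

0.0174 M

n(LiOH) = 0.01396 x 0.03639 = 0.0005080 mol.
At the first equivalence point, 1 mol OH^- react per mol H2CO3, so n(H2CO3) = 0.0005080 / 1 = 0.0005080 mol.
[H2CO3] = 0.0005080 / 0.02921 L = 0.0174 M.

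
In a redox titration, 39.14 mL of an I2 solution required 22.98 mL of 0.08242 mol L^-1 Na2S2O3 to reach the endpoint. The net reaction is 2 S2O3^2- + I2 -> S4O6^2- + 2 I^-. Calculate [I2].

n(Na2S2O3) = 0.08242 x 0.02298 = 0.001894 mol.
From the balanced equation, 2 mol Na2S2O3 reacts with 1 mol I2, so n(I2) = 0.001894 x 1/2 = 0.0009470 mol.
[I2] = 0.0009470 / 0.03914 L = 0.0242 M.

0.0242 M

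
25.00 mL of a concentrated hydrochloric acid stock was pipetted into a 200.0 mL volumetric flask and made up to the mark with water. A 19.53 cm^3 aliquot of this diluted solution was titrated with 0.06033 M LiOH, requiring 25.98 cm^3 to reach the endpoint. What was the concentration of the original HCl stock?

0.642 M

n(LiOH) = 0.06033 x 0.02598 = 0.001567 mol.
n(HCl) in the aliquot = 0.001567 mol.
[diluted HCl] = 0.001567 / 0.01953 = 0.08025 M.
Dilution factor = 200.0/25.00 = 8.000, so [stock] = 0.08025 x 8.000 = 0.642 M.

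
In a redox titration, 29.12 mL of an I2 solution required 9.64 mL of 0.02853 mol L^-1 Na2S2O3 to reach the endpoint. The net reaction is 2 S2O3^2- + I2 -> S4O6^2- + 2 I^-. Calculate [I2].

0.00472 M

n(Na2S2O3) = 0.02853 x 0.009640 = 0.0002750 mol.
From the balanced equation, 2 mol Na2S2O3 reacts with 1 mol I2, so n(I2) = 0.0002750 x 1/2 = 0.0001375 mol.
[I2] = 0.0001375 / 0.02912 L = 0.00472 M.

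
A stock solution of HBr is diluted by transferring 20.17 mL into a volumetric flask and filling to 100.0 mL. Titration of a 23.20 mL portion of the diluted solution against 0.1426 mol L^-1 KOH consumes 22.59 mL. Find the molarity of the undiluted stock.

0.688 M

n(KOH) = 0.1426 x 0.02259 = 0.003221 mol.
n(HBr) in the aliquot = 0.003221 mol.
[diluted HBr] = 0.003221 / 0.02320 = 0.1389 M.
Dilution factor = 100.0/20.17 = 4.958, so [stock] = 0.1389 x 4.958 = 0.688 M.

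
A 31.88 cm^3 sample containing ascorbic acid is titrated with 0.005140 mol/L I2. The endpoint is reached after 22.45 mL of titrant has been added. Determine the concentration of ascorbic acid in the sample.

0.00362 M

n(I2) = 0.005140 x 0.02245 = 0.0001154 mol.
From the balanced equation, 1 mol I2 reacts with 1 mol ascorbic acid, so n(ascorbic acid) = 0.0001154 x 1/1 = 0.0001154 mol.
[ascorbic acid] = 0.0001154 / 0.03188 L = 0.00362 M.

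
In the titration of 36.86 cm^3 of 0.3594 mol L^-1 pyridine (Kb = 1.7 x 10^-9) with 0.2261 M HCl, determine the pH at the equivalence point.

3.04

n(C5H5N) = 0.3594 x 0.03686 = 0.01325 mol; V(HCl) at equivalence = 0.01325/0.2261 = 0.05859 L.
At equivalence the base is fully converted to C5H5NH+; total volume = 0.09545 L, so [C5H5NH+] = 0.01325/0.09545 = 0.1388 M.
Ka(C5H5NH+) = Kw/Kb = 1.0e-14 / 1.7 x 10^-9 = 5.88e-6.
[H^+] = sqrt(Ka x [C5H5NH+]) = sqrt(5.88e-6 x 0.1388) = 0.000904 M.
pH = -log(0.000904) = 3.04.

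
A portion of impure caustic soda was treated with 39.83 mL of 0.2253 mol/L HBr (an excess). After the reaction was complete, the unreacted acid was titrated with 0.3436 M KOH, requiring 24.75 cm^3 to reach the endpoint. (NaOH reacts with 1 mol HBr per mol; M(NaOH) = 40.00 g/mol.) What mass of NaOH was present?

Total n(HBr) added = 0.2253 x 0.03983 = 0.008974 mol.
n(KOH) used = 0.3436 x 0.02475 = 0.008504 mol, which equals the excess n(HBr).
So n(HBr) consumed by the sample = 0.008974 - 0.008504 = 0.0004696 mol.
n(NaOH) = 0.0004696 / 1 = 0.0004696 mol.
mass = 0.0004696 mol x 40.00 g/mol = 0.0188 g.

0.0188 g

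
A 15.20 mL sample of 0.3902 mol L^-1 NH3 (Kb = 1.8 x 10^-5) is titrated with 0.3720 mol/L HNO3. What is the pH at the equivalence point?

n(NH3) = 0.3902 x 0.01520 = 0.005931 mol; V(HNO3) at equivalence = 0.005931/0.3720 = 0.01594 L.
At equivalence the base is fully converted to NH4+; total volume = 0.03114 L, so [NH4+] = 0.005931/0.03114 = 0.1904 M.
Ka(NH4+) = Kw/Kb = 1.0e-14 / 1.8 x 10^-5 = 5.56e-10.
[H^+] = sqrt(Ka x [NH4+]) = sqrt(5.56e-10 x 0.1904) = 1.03e-5 M.
pH = -log(1.03e-5) = 4.99.

4.99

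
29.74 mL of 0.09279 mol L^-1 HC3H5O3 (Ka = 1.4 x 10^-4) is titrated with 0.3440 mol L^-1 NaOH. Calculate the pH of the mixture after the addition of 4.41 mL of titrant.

3.94

Initial n(HC3H5O3) = 0.09279 x 0.02974 = 0.002760 mol.
n(NaOH) added = 0.3440 x 0.004410 = 0.001517 mol, converting that many moles of HC3H5O3 to C3H5O3-.
Remaining n(HC3H5O3) = 0.001243 mol; n(C3H5O3-) = 0.001517 mol.
By Henderson-Hasselbalch, pH = pKa + log([A^-]/[HA]) = 3.85 + log(0.001517/0.001243) = 3.85 + (+0.09) = 3.94.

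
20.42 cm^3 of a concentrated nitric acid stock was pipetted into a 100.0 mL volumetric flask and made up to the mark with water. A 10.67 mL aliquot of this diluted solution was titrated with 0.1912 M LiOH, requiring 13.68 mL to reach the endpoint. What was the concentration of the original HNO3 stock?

1.20 M

n(LiOH) = 0.1912 x 0.01368 = 0.002616 mol.
n(HNO3) in the aliquot = 0.002616 mol.
[diluted HNO3] = 0.002616 / 0.01067 = 0.2451 M.
Dilution factor = 100.0/20.42 = 4.897, so [stock] = 0.2451 x 4.897 = 1.20 M.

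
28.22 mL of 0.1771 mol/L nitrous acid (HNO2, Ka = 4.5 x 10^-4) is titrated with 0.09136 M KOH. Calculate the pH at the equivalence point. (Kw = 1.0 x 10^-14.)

n(HNO2) = 0.1771 x 0.02822 = 0.004998 mol; V(KOH) at equivalence = 0.004998/0.09136 = 0.05470 L.
At equivalence all the acid is converted to NO2-; total volume = 0.02822 + 0.05470 = 0.08292 L, so [NO2-] = 0.004998/0.08292 = 0.06027 M.
Kb = Kw/Ka = 1.0e-14 / 4.5 x 10^-4 = 2.22e-11.
[OH^-] = sqrt(Kb x [NO2-]) = sqrt(2.22e-11 x 0.06027) = 1.16e-6 M.
pOH = 5.94, so pH = 14.00 - 5.94 = 8.06.

8.06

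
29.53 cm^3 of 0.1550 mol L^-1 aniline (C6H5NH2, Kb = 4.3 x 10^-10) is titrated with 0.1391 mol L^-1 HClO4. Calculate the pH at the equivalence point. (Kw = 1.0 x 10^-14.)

2.88

n(C6H5NH2) = 0.1550 x 0.02953 = 0.004577 mol; V(HClO4) at equivalence = 0.004577/0.1391 = 0.03291 L.
At equivalence the base is fully converted to C6H5NH3+; total volume = 0.06244 L, so [C6H5NH3+] = 0.004577/0.06244 = 0.07331 M.
Ka(C6H5NH3+) = Kw/Kb = 1.0e-14 / 4.3 x 10^-10 = 2.33e-5.
[H^+] = sqrt(Ka x [C6H5NH3+]) = sqrt(2.33e-5 x 0.07331) = 0.00131 M.
pH = -log(0.00131) = 2.88.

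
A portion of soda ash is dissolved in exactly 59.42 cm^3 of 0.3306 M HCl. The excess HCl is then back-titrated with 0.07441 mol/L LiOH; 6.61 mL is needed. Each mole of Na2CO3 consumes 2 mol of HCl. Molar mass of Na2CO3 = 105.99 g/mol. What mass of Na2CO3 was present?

1.01 g

Total n(HCl) added = 0.3306 x 0.05942 = 0.01964 mol.
n(LiOH) used = 0.07441 x 0.006610 = 0.0004919 mol, which equals the excess n(HCl).
So n(HCl) consumed by the sample = 0.01964 - 0.0004919 = 0.01915 mol.
n(Na2CO3) = 0.01915 / 2 = 0.009576 mol.
mass = 0.009576 mol x 105.99 g/mol = 1.01 g.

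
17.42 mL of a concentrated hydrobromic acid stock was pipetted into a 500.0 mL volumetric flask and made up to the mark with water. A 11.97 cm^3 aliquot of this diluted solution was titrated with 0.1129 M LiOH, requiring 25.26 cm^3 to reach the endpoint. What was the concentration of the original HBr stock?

6.84 M

n(LiOH) = 0.1129 x 0.02526 = 0.002852 mol.
n(HBr) in the aliquot = 0.002852 mol.
[diluted HBr] = 0.002852 / 0.01197 = 0.2383 M.
Dilution factor = 500.0/17.42 = 28.70, so [stock] = 0.2383 x 28.70 = 6.84 M.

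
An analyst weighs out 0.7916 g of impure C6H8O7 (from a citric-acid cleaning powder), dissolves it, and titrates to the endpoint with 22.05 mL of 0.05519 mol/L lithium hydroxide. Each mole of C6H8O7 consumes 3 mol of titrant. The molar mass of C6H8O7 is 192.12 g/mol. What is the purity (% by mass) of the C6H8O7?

n(LiOH) = 0.05519 x 0.02205 = 0.001217 mol.
n(C6H8O7) = 0.001217 / 3 = 0.0004056 mol.
mass of C6H8O7 = 0.0004056 x 192.12 = 0.07793 g.
% purity = 0.07793 / 0.7916 x 100 = 9.84%.

9.84%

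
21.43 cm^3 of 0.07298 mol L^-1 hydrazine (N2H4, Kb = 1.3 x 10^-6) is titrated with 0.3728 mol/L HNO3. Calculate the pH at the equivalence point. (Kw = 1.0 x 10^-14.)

n(N2H4) = 0.07298 x 0.02143 = 0.001564 mol; V(HNO3) at equivalence = 0.001564/0.3728 = 0.004195 L.
At equivalence the base is fully converted to N2H5+; total volume = 0.02563 L, so [N2H5+] = 0.001564/0.02563 = 0.06103 M.
Ka(N2H5+) = Kw/Kb = 1.0e-14 / 1.3 x 10^-6 = 7.69e-9.
[H^+] = sqrt(Ka x [N2H5+]) = sqrt(7.69e-9 x 0.06103) = 2.17e-5 M.
pH = -log(2.17e-5) = 4.66.

4.66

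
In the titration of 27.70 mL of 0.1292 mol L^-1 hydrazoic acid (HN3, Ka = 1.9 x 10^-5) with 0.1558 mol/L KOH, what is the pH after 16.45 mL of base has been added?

Initial n(HN3) = 0.1292 x 0.02770 = 0.003579 mol.
n(KOH) added = 0.1558 x 0.01645 = 0.002563 mol, converting that many moles of HN3 to N3-.
Remaining n(HN3) = 0.001016 mol; n(N3-) = 0.002563 mol.
By Henderson-Hasselbalch, pH = pKa + log([A^-]/[HA]) = 4.72 + log(0.002563/0.001016) = 4.72 + (+0.40) = 5.12.

5.12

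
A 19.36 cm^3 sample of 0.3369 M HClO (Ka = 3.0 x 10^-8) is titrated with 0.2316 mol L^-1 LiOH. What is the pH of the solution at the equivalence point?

n(HClO) = 0.3369 x 0.01936 = 0.006522 mol; V(LiOH) at equivalence = 0.006522/0.2316 = 0.02816 L.
At equivalence all the acid is converted to ClO-; total volume = 0.01936 + 0.02816 = 0.04752 L, so [ClO-] = 0.006522/0.04752 = 0.1372 M.
Kb = Kw/Ka = 1.0e-14 / 3.0 x 10^-8 = 3.33e-7.
[OH^-] = sqrt(Kb x [ClO-]) = sqrt(3.33e-7 x 0.1372) = 0.000214 M.
pOH = 3.67, so pH = 14.00 - 3.67 = 10.33.

10.33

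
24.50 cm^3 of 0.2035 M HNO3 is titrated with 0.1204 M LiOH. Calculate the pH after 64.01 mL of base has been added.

12.49

n(acid) = 0.2035 x 0.02450 = 0.004986 mol; n(LiOH) added = 0.1204 x 0.06401 = 0.007707 mol.
Base is in excess by 0.007707 - 0.004986 = 0.002721 mol in a total volume of 0.08851 L.
[OH^-] = 0.002721/0.08851 = 0.03074 M, so pOH = 1.51 and pH = 14.00 - 1.51 = 12.49.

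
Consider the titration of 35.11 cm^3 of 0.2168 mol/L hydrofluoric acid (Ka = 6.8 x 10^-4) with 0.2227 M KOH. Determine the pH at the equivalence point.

n(HF) = 0.2168 x 0.03511 = 0.007612 mol; V(KOH) at equivalence = 0.007612/0.2227 = 0.03418 L.
At equivalence all the acid is converted to F-; total volume = 0.03511 + 0.03418 = 0.06929 L, so [F-] = 0.007612/0.06929 = 0.1099 M.
Kb = Kw/Ka = 1.0e-14 / 6.8 x 10^-4 = 1.47e-11.
[OH^-] = sqrt(Kb x [F-]) = sqrt(1.47e-11 x 0.1099) = 1.27e-6 M.
pOH = 5.90, so pH = 14.00 - 5.90 = 8.10.

8.10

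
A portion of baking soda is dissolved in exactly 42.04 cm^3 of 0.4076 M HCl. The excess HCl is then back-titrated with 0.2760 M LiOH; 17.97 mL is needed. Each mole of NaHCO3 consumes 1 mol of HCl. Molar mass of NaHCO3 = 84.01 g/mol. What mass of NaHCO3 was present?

Total n(HCl) added = 0.4076 x 0.04204 = 0.01714 mol.
n(LiOH) used = 0.2760 x 0.01797 = 0.004960 mol, which equals the excess n(HCl).
So n(HCl) consumed by the sample = 0.01714 - 0.004960 = 0.01218 mol.
n(NaHCO3) = 0.01218 / 1 = 0.01218 mol.
mass = 0.01218 mol x 84.01 g/mol = 1.02 g.

1.02 g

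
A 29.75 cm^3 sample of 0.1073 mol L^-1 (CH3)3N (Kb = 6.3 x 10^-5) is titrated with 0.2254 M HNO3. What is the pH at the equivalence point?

n((CH3)3N) = 0.1073 x 0.02975 = 0.003192 mol; V(HNO3) at equivalence = 0.003192/0.2254 = 0.01416 L.
At equivalence the base is fully converted to (CH3)3NH+; total volume = 0.04391 L, so [(CH3)3NH+] = 0.003192/0.04391 = 0.07269 M.
Ka((CH3)3NH+) = Kw/Kb = 1.0e-14 / 6.3 x 10^-5 = 1.59e-10.
[H^+] = sqrt(Ka x [(CH3)3NH+]) = sqrt(1.59e-10 x 0.07269) = 3.40e-6 M.
pH = -log(3.40e-6) = 5.47.

5.47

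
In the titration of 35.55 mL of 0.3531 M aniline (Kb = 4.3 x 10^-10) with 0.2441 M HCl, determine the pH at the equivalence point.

2.74

n(C6H5NH2) = 0.3531 x 0.03555 = 0.01255 mol; V(HCl) at equivalence = 0.01255/0.2441 = 0.05142 L.
At equivalence the base is fully converted to C6H5NH3+; total volume = 0.08697 L, so [C6H5NH3+] = 0.01255/0.08697 = 0.1443 M.
Ka(C6H5NH3+) = Kw/Kb = 1.0e-14 / 4.3 x 10^-10 = 2.33e-5.
[H^+] = sqrt(Ka x [C6H5NH3+]) = sqrt(2.33e-5 x 0.1443) = 0.00183 M.
pH = -log(0.00183) = 2.74.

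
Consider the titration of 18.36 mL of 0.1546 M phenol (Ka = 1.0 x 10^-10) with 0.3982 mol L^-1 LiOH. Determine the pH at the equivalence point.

n(C6H5OH) = 0.1546 x 0.01836 = 0.002838 mol; V(LiOH) at equivalence = 0.002838/0.3982 = 0.007128 L.
At equivalence all the acid is converted to C6H5O-; total volume = 0.01836 + 0.007128 = 0.02549 L, so [C6H5O-] = 0.002838/0.02549 = 0.1114 M.
Kb = Kw/Ka = 1.0e-14 / 1.0 x 10^-10 = 0.000100.
[OH^-] = sqrt(Kb x [C6H5O-]) = sqrt(0.000100 x 0.1114) = 0.00334 M.
pOH = 2.48, so pH = 14.00 - 2.48 = 11.52.

11.52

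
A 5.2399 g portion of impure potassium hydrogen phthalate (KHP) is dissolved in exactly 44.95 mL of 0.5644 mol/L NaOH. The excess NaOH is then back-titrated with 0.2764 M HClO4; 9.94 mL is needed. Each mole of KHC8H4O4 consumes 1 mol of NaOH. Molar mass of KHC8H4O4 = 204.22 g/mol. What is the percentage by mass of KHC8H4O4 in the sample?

88.2%

Total n(NaOH) added = 0.5644 x 0.04495 = 0.02537 mol.
n(HClO4) used = 0.2764 x 0.009940 = 0.002747 mol, which equals the excess n(NaOH).
So n(NaOH) consumed by the sample = 0.02537 - 0.002747 = 0.02262 mol.
n(KHC8H4O4) = 0.02262 / 1 = 0.02262 mol.
mass KHC8H4O4 = 0.02262 x 204.22 = 4.620 g, so %KHC8H4O4 = 4.620/5.2399 x 100 = 88.2%.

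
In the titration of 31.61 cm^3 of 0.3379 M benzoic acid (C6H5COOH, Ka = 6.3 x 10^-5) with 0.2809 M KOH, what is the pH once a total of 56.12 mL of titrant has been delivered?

12.76

n(acid) = 0.3379 x 0.03161 = 0.01068 mol; n(KOH) added = 0.2809 x 0.05612 = 0.01576 mol.
Base is in excess by 0.01576 - 0.01068 = 0.005083 mol in a total volume of 0.08773 L.
[OH^-] = 0.005083/0.08773 = 0.05794 M, so pOH = 1.24 and pH = 14.00 - 1.24 = 12.76.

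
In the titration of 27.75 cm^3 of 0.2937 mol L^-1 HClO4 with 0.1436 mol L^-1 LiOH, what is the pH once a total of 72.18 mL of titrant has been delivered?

12.35

n(acid) = 0.2937 x 0.02775 = 0.008150 mol; n(LiOH) added = 0.1436 x 0.07218 = 0.01037 mol.
Base is in excess by 0.01037 - 0.008150 = 0.002215 mol in a total volume of 0.09993 L.
[OH^-] = 0.002215/0.09993 = 0.02216 M, so pOH = 1.65 and pH = 14.00 - 1.65 = 12.35.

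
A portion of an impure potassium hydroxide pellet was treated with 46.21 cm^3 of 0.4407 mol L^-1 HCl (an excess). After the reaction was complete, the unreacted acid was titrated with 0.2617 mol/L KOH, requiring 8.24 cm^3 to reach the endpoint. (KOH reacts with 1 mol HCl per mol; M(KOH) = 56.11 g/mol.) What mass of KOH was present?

Total n(HCl) added = 0.4407 x 0.04621 = 0.02036 mol.
n(KOH) used = 0.2617 x 0.008240 = 0.002156 mol, which equals the excess n(HCl).
So n(HCl) consumed by the sample = 0.02036 - 0.002156 = 0.01821 mol.
n(KOH) = 0.01821 / 1 = 0.01821 mol.
mass = 0.01821 mol x 56.11 g/mol = 1.02 g.

1.02 g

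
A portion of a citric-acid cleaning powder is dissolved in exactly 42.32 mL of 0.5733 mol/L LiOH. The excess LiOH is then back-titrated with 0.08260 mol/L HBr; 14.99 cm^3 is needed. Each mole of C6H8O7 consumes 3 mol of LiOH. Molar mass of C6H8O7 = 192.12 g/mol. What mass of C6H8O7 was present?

1.47 g

Total n(LiOH) added = 0.5733 x 0.04232 = 0.02426 mol.
n(HBr) used = 0.08260 x 0.01499 = 0.001238 mol, which equals the excess n(LiOH).
So n(LiOH) consumed by the sample = 0.02426 - 0.001238 = 0.02302 mol.
n(C6H8O7) = 0.02302 / 3 = 0.007675 mol.
mass = 0.007675 mol x 192.12 g/mol = 1.47 g.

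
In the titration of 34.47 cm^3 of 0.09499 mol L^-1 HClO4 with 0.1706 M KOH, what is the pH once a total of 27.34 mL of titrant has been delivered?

12.35

n(acid) = 0.09499 x 0.03447 = 0.003274 mol; n(KOH) added = 0.1706 x 0.02734 = 0.004664 mol.
Base is in excess by 0.004664 - 0.003274 = 0.001390 mol in a total volume of 0.06181 L.
[OH^-] = 0.001390/0.06181 = 0.02249 M, so pOH = 1.65 and pH = 14.00 - 1.65 = 12.35.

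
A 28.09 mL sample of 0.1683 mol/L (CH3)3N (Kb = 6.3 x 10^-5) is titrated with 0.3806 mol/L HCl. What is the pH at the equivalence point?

5.37

n((CH3)3N) = 0.1683 x 0.02809 = 0.004728 mol; V(HCl) at equivalence = 0.004728/0.3806 = 0.01242 L.
At equivalence the base is fully converted to (CH3)3NH+; total volume = 0.04051 L, so [(CH3)3NH+] = 0.004728/0.04051 = 0.1167 M.
Ka((CH3)3NH+) = Kw/Kb = 1.0e-14 / 6.3 x 10^-5 = 1.59e-10.
[H^+] = sqrt(Ka x [(CH3)3NH+]) = sqrt(1.59e-10 x 0.1167) = 4.30e-6 M.
pH = -log(4.30e-6) = 5.37.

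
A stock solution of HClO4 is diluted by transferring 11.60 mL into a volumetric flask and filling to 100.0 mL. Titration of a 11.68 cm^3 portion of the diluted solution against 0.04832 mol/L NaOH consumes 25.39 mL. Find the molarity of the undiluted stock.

n(NaOH) = 0.04832 x 0.02539 = 0.001227 mol.
n(HClO4) in the aliquot = 0.001227 mol.
[diluted HClO4] = 0.001227 / 0.01168 = 0.1050 M.
Dilution factor = 100.0/11.60 = 8.621, so [stock] = 0.1050 x 8.621 = 0.906 M.

0.906 M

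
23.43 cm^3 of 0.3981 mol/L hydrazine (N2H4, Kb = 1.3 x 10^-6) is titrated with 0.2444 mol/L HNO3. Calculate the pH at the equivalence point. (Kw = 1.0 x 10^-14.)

n(N2H4) = 0.3981 x 0.02343 = 0.009327 mol; V(HNO3) at equivalence = 0.009327/0.2444 = 0.03816 L.
At equivalence the base is fully converted to N2H5+; total volume = 0.06159 L, so [N2H5+] = 0.009327/0.06159 = 0.1514 M.
Ka(N2H5+) = Kw/Kb = 1.0e-14 / 1.3 x 10^-6 = 7.69e-9.
[H^+] = sqrt(Ka x [N2H5+]) = sqrt(7.69e-9 x 0.1514) = 3.41e-5 M.
pH = -log(3.41e-5) = 4.47.

4.47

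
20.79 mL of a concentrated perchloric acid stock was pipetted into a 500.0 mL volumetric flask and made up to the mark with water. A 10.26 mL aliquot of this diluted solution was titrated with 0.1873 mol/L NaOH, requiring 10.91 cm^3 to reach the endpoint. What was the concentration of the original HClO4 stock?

4.79 M

n(NaOH) = 0.1873 x 0.01091 = 0.002043 mol.
n(HClO4) in the aliquot = 0.002043 mol.
[diluted HClO4] = 0.002043 / 0.01026 = 0.1992 M.
Dilution factor = 500.0/20.79 = 24.05, so [stock] = 0.1992 x 24.05 = 4.79 M.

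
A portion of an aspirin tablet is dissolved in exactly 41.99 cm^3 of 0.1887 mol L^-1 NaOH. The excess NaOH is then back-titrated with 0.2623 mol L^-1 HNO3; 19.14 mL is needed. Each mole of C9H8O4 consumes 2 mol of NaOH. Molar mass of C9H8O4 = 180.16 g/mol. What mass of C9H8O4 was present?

0.262 g

Total n(NaOH) added = 0.1887 x 0.04199 = 0.007924 mol.
n(HNO3) used = 0.2623 x 0.01914 = 0.005020 mol, which equals the excess n(NaOH).
So n(NaOH) consumed by the sample = 0.007924 - 0.005020 = 0.002903 mol.
n(C9H8O4) = 0.002903 / 2 = 0.001452 mol.
mass = 0.001452 mol x 180.16 g/mol = 0.262 g.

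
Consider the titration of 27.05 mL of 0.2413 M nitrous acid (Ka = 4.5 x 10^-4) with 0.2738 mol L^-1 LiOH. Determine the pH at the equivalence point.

n(HNO2) = 0.2413 x 0.02705 = 0.006527 mol; V(LiOH) at equivalence = 0.006527/0.2738 = 0.02384 L.
At equivalence all the acid is converted to NO2-; total volume = 0.02705 + 0.02384 = 0.05089 L, so [NO2-] = 0.006527/0.05089 = 0.1283 M.
Kb = Kw/Ka = 1.0e-14 / 4.5 x 10^-4 = 2.22e-11.
[OH^-] = sqrt(Kb x [NO2-]) = sqrt(2.22e-11 x 0.1283) = 1.69e-6 M.
pOH = 5.77, so pH = 14.00 - 5.77 = 8.23.

8.23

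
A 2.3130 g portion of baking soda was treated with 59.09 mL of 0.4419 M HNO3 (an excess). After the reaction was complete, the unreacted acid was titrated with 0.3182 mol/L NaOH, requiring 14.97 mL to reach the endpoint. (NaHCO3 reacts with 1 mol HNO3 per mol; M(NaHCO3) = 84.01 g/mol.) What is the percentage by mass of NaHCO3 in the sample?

Total n(HNO3) added = 0.4419 x 0.05909 = 0.02611 mol.
n(NaOH) used = 0.3182 x 0.01497 = 0.004763 mol, which equals the excess n(HNO3).
So n(HNO3) consumed by the sample = 0.02611 - 0.004763 = 0.02135 mol.
n(NaHCO3) = 0.02135 / 1 = 0.02135 mol.
mass NaHCO3 = 0.02135 x 84.01 = 1.793 g, so %NaHCO3 = 1.793/2.3130 x 100 = 77.5%.

77.5%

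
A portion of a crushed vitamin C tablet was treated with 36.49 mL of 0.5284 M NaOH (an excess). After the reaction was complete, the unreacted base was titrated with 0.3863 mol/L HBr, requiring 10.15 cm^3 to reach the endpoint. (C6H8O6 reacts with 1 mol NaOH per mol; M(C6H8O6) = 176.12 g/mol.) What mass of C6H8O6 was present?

2.71 g

Total n(NaOH) added = 0.5284 x 0.03649 = 0.01928 mol.
n(HBr) used = 0.3863 x 0.01015 = 0.003921 mol, which equals the excess n(NaOH).
So n(NaOH) consumed by the sample = 0.01928 - 0.003921 = 0.01536 mol.
n(C6H8O6) = 0.01536 / 1 = 0.01536 mol.
mass = 0.01536 mol x 176.12 g/mol = 2.71 g.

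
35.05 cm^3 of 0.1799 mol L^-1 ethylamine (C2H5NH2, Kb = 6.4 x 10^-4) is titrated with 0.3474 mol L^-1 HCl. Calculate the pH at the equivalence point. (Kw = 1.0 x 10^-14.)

5.87

n(C2H5NH2) = 0.1799 x 0.03505 = 0.006305 mol; V(HCl) at equivalence = 0.006305/0.3474 = 0.01815 L.
At equivalence the base is fully converted to C2H5NH3+; total volume = 0.05320 L, so [C2H5NH3+] = 0.006305/0.05320 = 0.1185 M.
Ka(C2H5NH3+) = Kw/Kb = 1.0e-14 / 6.4 x 10^-4 = 1.56e-11.
[H^+] = sqrt(Ka x [C2H5NH3+]) = sqrt(1.56e-11 x 0.1185) = 1.36e-6 M.
pH = -log(1.36e-6) = 5.87.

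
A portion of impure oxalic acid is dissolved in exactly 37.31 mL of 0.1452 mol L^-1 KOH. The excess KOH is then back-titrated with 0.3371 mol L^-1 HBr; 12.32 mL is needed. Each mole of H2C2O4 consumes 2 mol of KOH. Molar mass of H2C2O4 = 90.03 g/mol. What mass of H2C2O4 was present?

0.0569 g

Total n(KOH) added = 0.1452 x 0.03731 = 0.005417 mol.
n(HBr) used = 0.3371 x 0.01232 = 0.004153 mol, which equals the excess n(KOH).
So n(KOH) consumed by the sample = 0.005417 - 0.004153 = 0.001264 mol.
n(H2C2O4) = 0.001264 / 2 = 0.0006322 mol.
mass = 0.0006322 mol x 90.03 g/mol = 0.0569 g.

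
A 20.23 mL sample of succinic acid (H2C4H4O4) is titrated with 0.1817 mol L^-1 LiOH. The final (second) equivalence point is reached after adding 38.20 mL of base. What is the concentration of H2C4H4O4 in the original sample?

0.172 M

n(LiOH) = 0.1817 x 0.03820 = 0.006941 mol.
At the final (second) equivalence point, 2 mol OH^- react per mol H2C4H4O4, so n(H2C4H4O4) = 0.006941 / 2 = 0.003470 mol.
[H2C4H4O4] = 0.003470 / 0.02023 L = 0.172 M.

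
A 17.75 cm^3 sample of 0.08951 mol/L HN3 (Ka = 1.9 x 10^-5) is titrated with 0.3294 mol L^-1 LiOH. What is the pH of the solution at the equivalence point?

n(HN3) = 0.08951 x 0.01775 = 0.001589 mol; V(LiOH) at equivalence = 0.001589/0.3294 = 0.004823 L.
At equivalence all the acid is converted to N3-; total volume = 0.01775 + 0.004823 = 0.02257 L, so [N3-] = 0.001589/0.02257 = 0.07038 M.
Kb = Kw/Ka = 1.0e-14 / 1.9 x 10^-5 = 5.26e-10.
[OH^-] = sqrt(Kb x [N3-]) = sqrt(5.26e-10 x 0.07038) = 6.09e-6 M.
pOH = 5.22, so pH = 14.00 - 5.22 = 8.78.

8.78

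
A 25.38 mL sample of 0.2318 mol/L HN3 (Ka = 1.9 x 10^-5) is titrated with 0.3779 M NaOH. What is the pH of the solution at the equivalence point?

8.94

n(HN3) = 0.2318 x 0.02538 = 0.005883 mol; V(NaOH) at equivalence = 0.005883/0.3779 = 0.01557 L.
At equivalence all the acid is converted to N3-; total volume = 0.02538 + 0.01557 = 0.04095 L, so [N3-] = 0.005883/0.04095 = 0.1437 M.
Kb = Kw/Ka = 1.0e-14 / 1.9 x 10^-5 = 5.26e-10.
[OH^-] = sqrt(Kb x [N3-]) = sqrt(5.26e-10 x 0.1437) = 8.70e-6 M.
pOH = 5.06, so pH = 14.00 - 5.06 = 8.94.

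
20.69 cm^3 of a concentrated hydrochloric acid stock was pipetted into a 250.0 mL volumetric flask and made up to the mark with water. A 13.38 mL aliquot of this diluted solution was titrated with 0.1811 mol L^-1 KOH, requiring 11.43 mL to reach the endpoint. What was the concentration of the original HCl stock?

n(KOH) = 0.1811 x 0.01143 = 0.002070 mol.
n(HCl) in the aliquot = 0.002070 mol.
[diluted HCl] = 0.002070 / 0.01338 = 0.1547 M.
Dilution factor = 250.0/20.69 = 12.08, so [stock] = 0.1547 x 12.08 = 1.87 M.

1.87 M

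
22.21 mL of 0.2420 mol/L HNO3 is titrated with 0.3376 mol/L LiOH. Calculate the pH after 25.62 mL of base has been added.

n(acid) = 0.2420 x 0.02221 = 0.005375 mol; n(LiOH) added = 0.3376 x 0.02562 = 0.008649 mol.
Base is in excess by 0.008649 - 0.005375 = 0.003274 mol in a total volume of 0.04783 L.
[OH^-] = 0.003274/0.04783 = 0.06846 M, so pOH = 1.16 and pH = 14.00 - 1.16 = 12.84.

12.84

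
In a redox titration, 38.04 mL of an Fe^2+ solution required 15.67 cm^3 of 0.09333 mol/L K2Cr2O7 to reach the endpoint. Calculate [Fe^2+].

0.231 M

n(K2Cr2O7) = 0.09333 x 0.01567 = 0.001462 mol.
From the balanced equation, 1 mol K2Cr2O7 reacts with 6 mol Fe^2+, so n(Fe^2+) = 0.001462 x 6/1 = 0.008775 mol.
[Fe^2+] = 0.008775 / 0.03804 L = 0.231 M.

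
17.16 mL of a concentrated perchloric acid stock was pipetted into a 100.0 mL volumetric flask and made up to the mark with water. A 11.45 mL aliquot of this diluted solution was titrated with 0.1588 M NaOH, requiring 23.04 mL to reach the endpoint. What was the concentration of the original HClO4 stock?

1.86 M

n(NaOH) = 0.1588 x 0.02304 = 0.003659 mol.
n(HClO4) in the aliquot = 0.003659 mol.
[diluted HClO4] = 0.003659 / 0.01145 = 0.3195 M.
Dilution factor = 100.0/17.16 = 5.828, so [stock] = 0.3195 x 5.828 = 1.86 M.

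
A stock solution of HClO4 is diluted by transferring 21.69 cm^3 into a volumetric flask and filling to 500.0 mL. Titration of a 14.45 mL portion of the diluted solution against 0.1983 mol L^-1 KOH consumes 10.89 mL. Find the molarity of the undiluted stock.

n(KOH) = 0.1983 x 0.01089 = 0.002159 mol.
n(HClO4) in the aliquot = 0.002159 mol.
[diluted HClO4] = 0.002159 / 0.01445 = 0.1494 M.
Dilution factor = 500.0/21.69 = 23.05, so [stock] = 0.1494 x 23.05 = 3.45 M.

3.45 M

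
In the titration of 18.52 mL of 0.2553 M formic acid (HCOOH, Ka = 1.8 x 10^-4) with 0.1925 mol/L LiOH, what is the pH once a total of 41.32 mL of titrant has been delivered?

n(acid) = 0.2553 x 0.01852 = 0.004728 mol; n(LiOH) added = 0.1925 x 0.04132 = 0.007954 mol.
Base is in excess by 0.007954 - 0.004728 = 0.003226 mol in a total volume of 0.05984 L.
[OH^-] = 0.003226/0.05984 = 0.05391 M, so pOH = 1.27 and pH = 14.00 - 1.27 = 12.73.

12.73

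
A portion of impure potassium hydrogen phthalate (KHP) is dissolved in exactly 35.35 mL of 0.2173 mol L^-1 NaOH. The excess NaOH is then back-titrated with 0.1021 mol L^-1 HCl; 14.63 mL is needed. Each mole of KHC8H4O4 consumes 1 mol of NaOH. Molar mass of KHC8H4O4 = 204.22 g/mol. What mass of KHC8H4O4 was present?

1.26 g

Total n(NaOH) added = 0.2173 x 0.03535 = 0.007682 mol.
n(HCl) used = 0.1021 x 0.01463 = 0.001494 mol, which equals the excess n(NaOH).
So n(NaOH) consumed by the sample = 0.007682 - 0.001494 = 0.006188 mol.
n(KHC8H4O4) = 0.006188 / 1 = 0.006188 mol.
mass = 0.006188 mol x 204.22 g/mol = 1.26 g.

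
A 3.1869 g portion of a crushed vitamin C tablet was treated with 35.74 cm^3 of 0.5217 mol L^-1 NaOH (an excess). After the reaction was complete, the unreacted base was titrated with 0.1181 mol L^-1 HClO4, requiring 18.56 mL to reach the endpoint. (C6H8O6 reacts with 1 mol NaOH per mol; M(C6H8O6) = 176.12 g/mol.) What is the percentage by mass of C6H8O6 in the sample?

Total n(NaOH) added = 0.5217 x 0.03574 = 0.01865 mol.
n(HClO4) used = 0.1181 x 0.01856 = 0.002192 mol, which equals the excess n(NaOH).
So n(NaOH) consumed by the sample = 0.01865 - 0.002192 = 0.01645 mol.
n(C6H8O6) = 0.01645 / 1 = 0.01645 mol.
mass C6H8O6 = 0.01645 x 176.12 = 2.898 g, so %C6H8O6 = 2.898/3.1869 x 100 = 90.9%.

90.9%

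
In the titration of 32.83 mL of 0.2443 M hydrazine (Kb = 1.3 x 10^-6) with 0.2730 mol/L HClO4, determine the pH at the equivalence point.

4.50

n(N2H4) = 0.2443 x 0.03283 = 0.008020 mol; V(HClO4) at equivalence = 0.008020/0.2730 = 0.02938 L.
At equivalence the base is fully converted to N2H5+; total volume = 0.06221 L, so [N2H5+] = 0.008020/0.06221 = 0.1289 M.
Ka(N2H5+) = Kw/Kb = 1.0e-14 / 1.3 x 10^-6 = 7.69e-9.
[H^+] = sqrt(Ka x [N2H5+]) = sqrt(7.69e-9 x 0.1289) = 3.15e-5 M.
pH = -log(3.15e-5) = 4.50.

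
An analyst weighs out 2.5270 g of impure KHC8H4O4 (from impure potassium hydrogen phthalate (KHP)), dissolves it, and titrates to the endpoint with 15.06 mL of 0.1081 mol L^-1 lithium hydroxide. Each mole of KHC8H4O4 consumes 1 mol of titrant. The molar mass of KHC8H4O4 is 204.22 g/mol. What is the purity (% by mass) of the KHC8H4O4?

13.2%

n(LiOH) = 0.1081 x 0.01506 = 0.001628 mol.
n(KHC8H4O4) = 0.001628 / 1 = 0.001628 mol.
mass of KHC8H4O4 = 0.001628 x 204.22 = 0.3325 g.
% purity = 0.3325 / 2.5270 x 100 = 13.2%.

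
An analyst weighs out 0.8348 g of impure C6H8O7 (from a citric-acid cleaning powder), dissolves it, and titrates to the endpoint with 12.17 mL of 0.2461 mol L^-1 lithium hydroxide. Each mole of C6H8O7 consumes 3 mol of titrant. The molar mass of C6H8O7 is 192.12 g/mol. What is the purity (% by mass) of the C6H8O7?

n(LiOH) = 0.2461 x 0.01217 = 0.002995 mol.
n(C6H8O7) = 0.002995 / 3 = 0.0009983 mol.
mass of C6H8O7 = 0.0009983 x 192.12 = 0.1918 g.
% purity = 0.1918 / 0.8348 x 100 = 23.0%.

23.0%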